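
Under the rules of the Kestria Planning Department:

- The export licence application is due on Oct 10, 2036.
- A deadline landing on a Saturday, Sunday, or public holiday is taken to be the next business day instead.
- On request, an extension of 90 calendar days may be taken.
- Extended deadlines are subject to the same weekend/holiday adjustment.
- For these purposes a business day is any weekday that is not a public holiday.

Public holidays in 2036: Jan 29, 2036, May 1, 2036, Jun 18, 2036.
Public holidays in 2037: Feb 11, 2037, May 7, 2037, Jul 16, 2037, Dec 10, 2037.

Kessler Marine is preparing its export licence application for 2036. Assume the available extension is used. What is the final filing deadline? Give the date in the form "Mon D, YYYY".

Jan 8, 2037

The statutory due date is Oct 10, 2036.
Oct 10, 2036 falls on a Friday, which is a business day, so no adjustment is needed.
With the 90-day extension, Oct 10, 2036 becomes Jan 8, 2037.
Jan 8, 2037 is a Thursday and not a listed holiday, so it stands.
Deadline: Jan 8, 2037.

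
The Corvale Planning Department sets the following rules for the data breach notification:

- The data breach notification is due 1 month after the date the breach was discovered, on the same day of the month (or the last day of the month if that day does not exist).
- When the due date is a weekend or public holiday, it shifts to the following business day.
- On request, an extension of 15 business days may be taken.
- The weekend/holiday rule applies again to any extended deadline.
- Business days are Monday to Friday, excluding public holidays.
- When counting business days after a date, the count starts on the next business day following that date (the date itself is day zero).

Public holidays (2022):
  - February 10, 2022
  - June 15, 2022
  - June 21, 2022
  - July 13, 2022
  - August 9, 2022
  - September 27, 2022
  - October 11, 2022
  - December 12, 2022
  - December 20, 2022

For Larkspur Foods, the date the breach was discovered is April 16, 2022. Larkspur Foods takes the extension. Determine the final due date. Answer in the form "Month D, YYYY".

1 month after April 16, 2022, on the same day of the month, is May 16, 2022.
May 16, 2022 is a Monday and not a listed holiday, so it stands.
Applying the 15-business-day extension: 15 business days after May 16, 2022 is June 6, 2022.
June 6, 2022 (Monday) is already a business day.
Final deadline: June 6, 2022.

June 6, 2022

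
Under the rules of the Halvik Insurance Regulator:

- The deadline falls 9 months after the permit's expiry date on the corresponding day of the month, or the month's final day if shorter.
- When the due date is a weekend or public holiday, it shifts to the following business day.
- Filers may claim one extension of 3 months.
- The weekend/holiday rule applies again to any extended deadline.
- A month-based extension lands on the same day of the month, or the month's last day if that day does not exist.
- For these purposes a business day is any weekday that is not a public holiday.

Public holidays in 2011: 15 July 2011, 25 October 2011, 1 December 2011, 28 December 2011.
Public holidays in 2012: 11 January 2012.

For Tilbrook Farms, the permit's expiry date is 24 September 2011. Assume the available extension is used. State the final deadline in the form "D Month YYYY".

Moving 9 months forward from 24 September 2011 on the corresponding day gives 24 June 2012.
24 June 2012 is a Sunday; the next business day is 25 June 2012 (Monday).
Applying the 3 months extension: 3 months after 25 June 2012 is 25 September 2012.
25 September 2012 falls on a Tuesday, which is a business day, so no adjustment is needed.
The final due date is 25 September 2012.

25 September 2012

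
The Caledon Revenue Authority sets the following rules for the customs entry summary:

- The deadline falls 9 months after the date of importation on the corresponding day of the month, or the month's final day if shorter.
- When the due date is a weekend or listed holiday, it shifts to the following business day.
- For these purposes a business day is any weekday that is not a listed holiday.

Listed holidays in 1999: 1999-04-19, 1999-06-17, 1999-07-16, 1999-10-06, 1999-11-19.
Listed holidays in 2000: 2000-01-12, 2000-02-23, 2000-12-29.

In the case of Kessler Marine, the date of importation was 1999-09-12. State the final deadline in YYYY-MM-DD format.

9 months after 1999-09-12, on the same day of the month, is 2000-06-12.
Since 2000-06-12 is a Monday and not a holiday, the date is unchanged.
Deadline: 2000-06-12.

2000-06-12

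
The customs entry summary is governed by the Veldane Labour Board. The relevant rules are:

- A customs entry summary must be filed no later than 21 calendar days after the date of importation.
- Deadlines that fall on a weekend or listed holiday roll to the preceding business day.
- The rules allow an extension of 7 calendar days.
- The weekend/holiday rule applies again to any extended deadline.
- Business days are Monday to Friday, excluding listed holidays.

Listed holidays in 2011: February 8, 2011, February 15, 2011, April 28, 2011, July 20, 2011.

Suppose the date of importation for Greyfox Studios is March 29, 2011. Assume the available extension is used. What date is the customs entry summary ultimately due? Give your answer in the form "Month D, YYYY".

From March 29, 2011, 21 calendar days later is April 19, 2011.
April 19, 2011 falls on a Tuesday, which is a business day, so no adjustment is needed.
The 7-calendar-day extension moves the deadline from April 19, 2011 to April 26, 2011.
April 26, 2011 falls on a Tuesday, which is a business day, so no adjustment is needed.
The final due date is April 26, 2011.

April 26, 2011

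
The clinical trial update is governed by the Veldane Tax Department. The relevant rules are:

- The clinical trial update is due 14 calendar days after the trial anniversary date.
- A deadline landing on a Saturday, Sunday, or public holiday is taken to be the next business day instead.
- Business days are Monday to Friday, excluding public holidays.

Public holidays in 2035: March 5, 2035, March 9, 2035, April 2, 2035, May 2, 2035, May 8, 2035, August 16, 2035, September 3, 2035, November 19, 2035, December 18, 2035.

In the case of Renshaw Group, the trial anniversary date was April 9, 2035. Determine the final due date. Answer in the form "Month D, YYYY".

April 23, 2035

From April 9, 2035, 14 calendar days later is April 23, 2035.
April 23, 2035 (Monday) is already a business day.
So the filing is due April 23, 2035.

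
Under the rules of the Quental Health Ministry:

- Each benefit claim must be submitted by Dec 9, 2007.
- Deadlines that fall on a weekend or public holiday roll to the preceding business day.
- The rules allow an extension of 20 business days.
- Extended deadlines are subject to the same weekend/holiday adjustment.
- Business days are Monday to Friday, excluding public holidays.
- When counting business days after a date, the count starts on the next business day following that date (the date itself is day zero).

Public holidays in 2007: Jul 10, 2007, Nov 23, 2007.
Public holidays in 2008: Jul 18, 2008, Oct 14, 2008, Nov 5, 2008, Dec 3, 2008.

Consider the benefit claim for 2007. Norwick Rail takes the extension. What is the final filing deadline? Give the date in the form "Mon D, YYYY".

The statutory due date is Dec 9, 2007.
Dec 9, 2007 falls on a Sunday. Rolling to the preceding business day gives Dec 7, 2007, a Friday.
Counting 20 further business days from Dec 7, 2007 reaches Jan 4, 2008.
Jan 4, 2008 (Friday) is already a business day.
The final due date is Jan 4, 2008.

Jan 4, 2008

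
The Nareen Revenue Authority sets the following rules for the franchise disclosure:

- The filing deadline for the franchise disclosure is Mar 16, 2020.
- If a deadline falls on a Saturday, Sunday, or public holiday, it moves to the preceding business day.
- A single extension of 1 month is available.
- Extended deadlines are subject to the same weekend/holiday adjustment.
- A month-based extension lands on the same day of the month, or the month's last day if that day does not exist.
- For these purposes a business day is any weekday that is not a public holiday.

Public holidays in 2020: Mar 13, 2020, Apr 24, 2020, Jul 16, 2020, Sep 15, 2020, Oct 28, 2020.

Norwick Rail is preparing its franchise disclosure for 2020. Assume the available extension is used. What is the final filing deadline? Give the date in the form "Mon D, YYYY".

Apr 16, 2020

Start from the fixed due date, Mar 16, 2020.
Mar 16, 2020 (Monday) is already a business day.
The 1 month extension carries Mar 16, 2020 to Apr 16, 2020.
Since Apr 16, 2020 is a Thursday and not a holiday, the date is unchanged.
Deadline: Apr 16, 2020.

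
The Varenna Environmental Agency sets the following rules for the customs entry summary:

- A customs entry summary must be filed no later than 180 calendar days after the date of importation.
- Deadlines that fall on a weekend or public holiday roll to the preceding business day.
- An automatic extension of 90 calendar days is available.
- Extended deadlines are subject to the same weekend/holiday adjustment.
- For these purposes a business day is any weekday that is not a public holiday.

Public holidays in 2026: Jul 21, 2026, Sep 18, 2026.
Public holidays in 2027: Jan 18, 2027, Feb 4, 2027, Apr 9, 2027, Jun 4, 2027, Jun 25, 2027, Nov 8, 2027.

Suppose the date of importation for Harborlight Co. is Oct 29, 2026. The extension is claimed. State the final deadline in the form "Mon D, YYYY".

Trigger date Oct 29, 2026 + 180 calendar days = Apr 27, 2027.
Apr 27, 2027 is a Tuesday and not a listed holiday, so it stands.
With the 90-day extension, Apr 27, 2027 becomes Jul 26, 2027.
Since Jul 26, 2027 is a Monday and not a holiday, the date is unchanged.
Deadline: Jul 26, 2027.

Jul 26, 2027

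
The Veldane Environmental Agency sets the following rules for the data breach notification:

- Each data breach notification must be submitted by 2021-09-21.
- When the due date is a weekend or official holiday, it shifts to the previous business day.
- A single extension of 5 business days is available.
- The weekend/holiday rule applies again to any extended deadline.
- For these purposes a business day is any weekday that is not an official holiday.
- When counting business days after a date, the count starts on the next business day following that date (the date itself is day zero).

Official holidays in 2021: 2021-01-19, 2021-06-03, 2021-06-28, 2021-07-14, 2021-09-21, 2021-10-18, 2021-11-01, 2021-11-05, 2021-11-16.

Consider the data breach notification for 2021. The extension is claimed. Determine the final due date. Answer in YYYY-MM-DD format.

Start from the fixed due date, 2021-09-21.
2021-09-21 is a listed holiday; the preceding business day is 2021-09-20 (Monday).
Applying the 5-business-day extension: 5 business days after 2021-09-20 is 2021-09-28.
2021-09-28 is a Tuesday and not a listed holiday, so it stands.
Final deadline: 2021-09-28.

2021-09-28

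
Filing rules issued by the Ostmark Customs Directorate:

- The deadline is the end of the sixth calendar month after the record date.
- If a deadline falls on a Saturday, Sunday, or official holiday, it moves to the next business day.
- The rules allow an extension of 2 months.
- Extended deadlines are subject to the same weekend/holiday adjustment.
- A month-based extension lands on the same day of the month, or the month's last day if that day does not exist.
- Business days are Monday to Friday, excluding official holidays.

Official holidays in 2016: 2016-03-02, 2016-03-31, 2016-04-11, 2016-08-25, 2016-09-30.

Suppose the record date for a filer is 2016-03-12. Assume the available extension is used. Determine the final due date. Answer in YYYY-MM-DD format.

2016-12-05

The sixth month after 2016-03-12 is September 2016, whose last day is 2016-09-30.
2016-09-30 is a listed holiday, so it moves to the next business day, 2016-10-03 (Monday).
Add 2 months to 2016-10-03: 2016-12-03.
Because 2016-12-03 is a Saturday, the deadline becomes 2016-12-05 (Monday).
The final due date is 2016-12-05.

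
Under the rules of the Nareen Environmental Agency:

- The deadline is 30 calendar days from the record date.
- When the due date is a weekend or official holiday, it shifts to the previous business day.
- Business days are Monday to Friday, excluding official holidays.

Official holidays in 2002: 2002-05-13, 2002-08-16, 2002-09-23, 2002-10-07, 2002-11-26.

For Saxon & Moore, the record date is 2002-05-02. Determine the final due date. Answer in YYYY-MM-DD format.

2002-05-31

30 calendar days after 2002-05-02 is 2002-06-01.
Because 2002-06-01 is a Saturday, the deadline becomes 2002-05-31 (Friday).
Final deadline: 2002-05-31.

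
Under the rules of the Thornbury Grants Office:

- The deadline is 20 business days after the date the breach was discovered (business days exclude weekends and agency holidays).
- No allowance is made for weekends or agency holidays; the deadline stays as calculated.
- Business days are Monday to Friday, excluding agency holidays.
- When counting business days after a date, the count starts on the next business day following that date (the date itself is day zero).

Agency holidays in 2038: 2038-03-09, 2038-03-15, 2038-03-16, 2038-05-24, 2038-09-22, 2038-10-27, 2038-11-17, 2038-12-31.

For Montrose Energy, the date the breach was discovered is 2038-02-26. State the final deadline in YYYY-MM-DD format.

Starting the day after 2038-02-26 and counting 20 business days lands on 2038-03-31.
2038-03-31 falls on a Wednesday. The rules make no weekend/holiday allowance, so it remains 2038-03-31.
So the filing is due 2038-03-31.

2038-03-31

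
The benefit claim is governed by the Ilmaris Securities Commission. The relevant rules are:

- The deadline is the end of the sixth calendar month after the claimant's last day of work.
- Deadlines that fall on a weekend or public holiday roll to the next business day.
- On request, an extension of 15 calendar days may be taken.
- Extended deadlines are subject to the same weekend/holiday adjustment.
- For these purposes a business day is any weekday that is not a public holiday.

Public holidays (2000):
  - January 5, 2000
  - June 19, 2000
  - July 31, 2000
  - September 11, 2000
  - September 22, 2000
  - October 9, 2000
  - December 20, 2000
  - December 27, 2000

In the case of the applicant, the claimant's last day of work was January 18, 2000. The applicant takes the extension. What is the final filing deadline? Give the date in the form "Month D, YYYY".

The sixth month after January 18, 2000 is July 2000, whose last day is July 31, 2000.
July 31, 2000 falls on a listed holiday. Rolling to the next business day gives August 1, 2000, a Tuesday.
With the 15-day extension, August 1, 2000 becomes August 16, 2000.
Since August 16, 2000 is a Wednesday and not a holiday, the date is unchanged.
So the filing is due August 16, 2000.

August 16, 2000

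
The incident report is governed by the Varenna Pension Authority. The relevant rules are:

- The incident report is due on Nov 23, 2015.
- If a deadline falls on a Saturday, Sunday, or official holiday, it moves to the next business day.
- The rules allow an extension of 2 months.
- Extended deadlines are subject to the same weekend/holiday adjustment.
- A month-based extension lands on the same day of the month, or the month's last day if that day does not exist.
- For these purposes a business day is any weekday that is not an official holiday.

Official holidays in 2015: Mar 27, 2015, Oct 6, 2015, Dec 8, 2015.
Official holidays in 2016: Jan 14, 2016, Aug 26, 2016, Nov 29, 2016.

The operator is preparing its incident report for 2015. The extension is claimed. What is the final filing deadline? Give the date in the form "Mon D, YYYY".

Jan 25, 2016

The statutory due date is Nov 23, 2015.
Nov 23, 2015 is a Monday and not a listed holiday, so it stands.
The 2 months extension carries Nov 23, 2015 to Jan 23, 2016.
Jan 23, 2016 is a Saturday; the next business day is Jan 25, 2016 (Monday).
Deadline: Jan 25, 2016.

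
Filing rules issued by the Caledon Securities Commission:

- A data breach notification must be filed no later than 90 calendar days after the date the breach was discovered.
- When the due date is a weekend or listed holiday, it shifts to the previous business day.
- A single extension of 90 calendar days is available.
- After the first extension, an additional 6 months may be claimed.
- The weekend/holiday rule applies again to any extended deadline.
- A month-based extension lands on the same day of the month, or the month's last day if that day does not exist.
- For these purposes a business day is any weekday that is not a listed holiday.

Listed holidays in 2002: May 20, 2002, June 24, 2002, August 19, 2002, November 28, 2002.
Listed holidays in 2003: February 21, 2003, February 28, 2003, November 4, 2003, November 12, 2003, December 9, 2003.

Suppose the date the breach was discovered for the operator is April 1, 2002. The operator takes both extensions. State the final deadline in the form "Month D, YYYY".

March 26, 2003

Trigger date April 1, 2002 + 90 calendar days = June 30, 2002.
June 30, 2002 is a Sunday; the preceding business day is June 28, 2002 (Friday).
With the 90-day extension, June 28, 2002 becomes September 26, 2002.
Since September 26, 2002 is a Thursday and not a holiday, the date is unchanged.
The 6 months extension carries September 26, 2002 to March 26, 2003.
March 26, 2003 (Wednesday) is already a business day.
So the filing is due March 26, 2003.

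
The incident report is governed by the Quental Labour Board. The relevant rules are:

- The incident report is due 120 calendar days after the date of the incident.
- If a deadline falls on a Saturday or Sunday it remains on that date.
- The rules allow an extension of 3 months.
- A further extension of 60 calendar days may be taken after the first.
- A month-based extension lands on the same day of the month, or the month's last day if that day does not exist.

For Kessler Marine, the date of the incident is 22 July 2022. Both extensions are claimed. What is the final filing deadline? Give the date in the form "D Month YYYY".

Trigger date 22 July 2022 + 120 calendar days = 19 November 2022.
19 November 2022 falls on a Saturday. The rules make no weekend/holiday allowance, so it remains 19 November 2022.
Add 3 months to 19 November 2022: 19 February 2023.
19 February 2023 falls on a Sunday. The rules make no weekend/holiday allowance, so it remains 19 February 2023.
With the 60-day extension, 19 February 2023 becomes 20 April 2023.
20 April 2023 is a Thursday; no weekend or holiday adjustment applies.
The final due date is 20 April 2023.

20 April 2023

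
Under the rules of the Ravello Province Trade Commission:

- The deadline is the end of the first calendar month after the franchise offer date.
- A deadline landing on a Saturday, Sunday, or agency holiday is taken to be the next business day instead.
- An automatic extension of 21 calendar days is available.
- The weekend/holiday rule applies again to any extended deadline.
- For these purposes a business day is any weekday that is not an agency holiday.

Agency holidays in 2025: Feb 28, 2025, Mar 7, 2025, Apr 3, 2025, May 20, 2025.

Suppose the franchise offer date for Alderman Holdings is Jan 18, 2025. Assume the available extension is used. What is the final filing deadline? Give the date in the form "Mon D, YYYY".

1 month after Jan 18, 2025 falls in February 2025; the last day of that month is Feb 28, 2025.
Feb 28, 2025 falls on a listed holiday. Rolling to the next business day gives Mar 3, 2025, a Monday.
The 21-calendar-day extension moves the deadline from Mar 3, 2025 to Mar 24, 2025.
Mar 24, 2025 falls on a Monday, which is a business day, so no adjustment is needed.
Final deadline: Mar 24, 2025.

Mar 24, 2025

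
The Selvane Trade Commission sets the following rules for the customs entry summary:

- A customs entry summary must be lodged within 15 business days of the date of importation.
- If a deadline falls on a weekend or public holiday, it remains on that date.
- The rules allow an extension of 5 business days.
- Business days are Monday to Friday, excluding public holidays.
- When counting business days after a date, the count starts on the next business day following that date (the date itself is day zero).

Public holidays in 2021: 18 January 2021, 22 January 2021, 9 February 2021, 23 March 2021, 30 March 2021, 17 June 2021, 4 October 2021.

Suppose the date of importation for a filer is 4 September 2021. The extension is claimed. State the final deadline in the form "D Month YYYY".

Starting the day after 4 September 2021 and counting 15 business days lands on 24 September 2021.
No adjustment is made for weekends or holidays, so 24 September 2021 stands.
The 5-business-day extension runs from 24 September 2021 to 1 October 2021.
No adjustment is made for weekends or holidays, so 1 October 2021 stands.
So the filing is due 1 October 2021.

1 October 2021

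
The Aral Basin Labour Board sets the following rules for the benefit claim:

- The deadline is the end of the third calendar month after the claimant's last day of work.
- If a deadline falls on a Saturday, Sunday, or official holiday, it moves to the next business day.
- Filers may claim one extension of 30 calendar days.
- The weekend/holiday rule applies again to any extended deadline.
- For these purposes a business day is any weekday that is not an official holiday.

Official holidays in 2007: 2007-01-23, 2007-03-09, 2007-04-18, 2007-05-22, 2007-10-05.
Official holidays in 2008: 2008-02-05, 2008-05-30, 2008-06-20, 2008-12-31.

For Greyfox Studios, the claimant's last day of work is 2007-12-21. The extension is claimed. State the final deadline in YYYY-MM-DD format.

3 months after 2007-12-21 falls in March 2008; the last day of that month is 2008-03-31.
2008-03-31 falls on a Monday, which is a business day, so no adjustment is needed.
The 30-calendar-day extension moves the deadline from 2008-03-31 to 2008-04-30.
2008-04-30 falls on a Wednesday, which is a business day, so no adjustment is needed.
The final due date is 2008-04-30.

2008-04-30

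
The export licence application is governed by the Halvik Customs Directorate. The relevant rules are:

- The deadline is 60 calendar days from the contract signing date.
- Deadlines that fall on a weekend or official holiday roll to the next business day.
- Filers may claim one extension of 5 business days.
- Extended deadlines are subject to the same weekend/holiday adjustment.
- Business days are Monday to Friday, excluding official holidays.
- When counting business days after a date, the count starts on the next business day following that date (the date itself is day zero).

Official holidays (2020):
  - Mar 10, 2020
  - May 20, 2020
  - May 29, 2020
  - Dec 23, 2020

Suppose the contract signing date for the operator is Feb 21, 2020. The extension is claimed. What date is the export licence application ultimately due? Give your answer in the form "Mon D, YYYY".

Apr 28, 2020

From Feb 21, 2020, 60 calendar days later is Apr 21, 2020.
Apr 21, 2020 (Tuesday) is already a business day.
Counting 5 further business days from Apr 21, 2020 reaches Apr 28, 2020.
Apr 28, 2020 is a Tuesday and not a listed holiday, so it stands.
So the filing is due Apr 28, 2020.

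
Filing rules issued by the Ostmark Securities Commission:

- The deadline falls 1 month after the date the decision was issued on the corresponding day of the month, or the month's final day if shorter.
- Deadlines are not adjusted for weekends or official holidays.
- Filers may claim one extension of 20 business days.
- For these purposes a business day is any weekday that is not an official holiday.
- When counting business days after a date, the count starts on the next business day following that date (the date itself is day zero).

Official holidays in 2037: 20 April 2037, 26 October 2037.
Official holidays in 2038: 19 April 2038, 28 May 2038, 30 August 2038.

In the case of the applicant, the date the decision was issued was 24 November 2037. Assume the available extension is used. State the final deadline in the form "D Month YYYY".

21 January 2038

1 month after 24 November 2037, on the same day of the month, is 24 December 2037.
24 December 2037 falls on a Thursday. The rules make no weekend/holiday allowance, so it remains 24 December 2037.
The 20-business-day extension runs from 24 December 2037 to 21 January 2038.
21 January 2038 is a Thursday; no weekend or holiday adjustment applies.
So the filing is due 21 January 2038.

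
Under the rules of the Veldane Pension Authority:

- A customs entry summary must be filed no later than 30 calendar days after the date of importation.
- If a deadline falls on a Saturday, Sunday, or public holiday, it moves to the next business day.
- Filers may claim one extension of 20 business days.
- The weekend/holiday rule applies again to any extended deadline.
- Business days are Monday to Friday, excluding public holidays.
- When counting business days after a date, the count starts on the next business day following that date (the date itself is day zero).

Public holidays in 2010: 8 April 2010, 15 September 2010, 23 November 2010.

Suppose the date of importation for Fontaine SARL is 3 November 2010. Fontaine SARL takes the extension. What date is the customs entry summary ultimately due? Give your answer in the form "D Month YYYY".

Trigger date 3 November 2010 + 30 calendar days = 3 December 2010.
3 December 2010 falls on a Friday, which is a business day, so no adjustment is needed.
Counting 20 further business days from 3 December 2010 reaches 31 December 2010.
31 December 2010 (Friday) is already a business day.
So the filing is due 31 December 2010.

31 December 2010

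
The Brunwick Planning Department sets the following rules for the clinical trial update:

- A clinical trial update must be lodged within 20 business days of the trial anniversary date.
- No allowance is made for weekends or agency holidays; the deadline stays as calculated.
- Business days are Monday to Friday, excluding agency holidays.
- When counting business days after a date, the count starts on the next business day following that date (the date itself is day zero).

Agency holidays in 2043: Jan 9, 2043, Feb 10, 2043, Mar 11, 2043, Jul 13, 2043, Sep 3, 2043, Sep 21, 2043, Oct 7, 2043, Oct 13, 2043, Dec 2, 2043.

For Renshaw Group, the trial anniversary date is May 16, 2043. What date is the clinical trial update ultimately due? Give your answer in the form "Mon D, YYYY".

Counting 20 business days after May 16, 2043 (skipping weekends and listed holidays) reaches Jun 12, 2043.
No adjustment is made for weekends or holidays, so Jun 12, 2043 stands.
So the filing is due Jun 12, 2043.

Jun 12, 2043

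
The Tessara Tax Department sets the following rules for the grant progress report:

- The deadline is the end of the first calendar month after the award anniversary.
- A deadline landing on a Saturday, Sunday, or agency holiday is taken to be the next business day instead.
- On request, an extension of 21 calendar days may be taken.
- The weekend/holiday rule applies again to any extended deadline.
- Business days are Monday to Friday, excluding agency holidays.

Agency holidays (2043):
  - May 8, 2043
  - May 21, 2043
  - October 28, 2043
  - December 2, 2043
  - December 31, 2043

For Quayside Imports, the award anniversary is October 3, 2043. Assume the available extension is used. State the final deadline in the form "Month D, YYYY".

December 21, 2043

The first month after October 3, 2043 is November 2043, whose last day is November 30, 2043.
November 30, 2043 is a Monday and not a listed holiday, so it stands.
Applying the 21-calendar-day extension: November 30, 2043 + 21 days = December 21, 2043.
Since December 21, 2043 is a Monday and not a holiday, the date is unchanged.
Deadline: December 21, 2043.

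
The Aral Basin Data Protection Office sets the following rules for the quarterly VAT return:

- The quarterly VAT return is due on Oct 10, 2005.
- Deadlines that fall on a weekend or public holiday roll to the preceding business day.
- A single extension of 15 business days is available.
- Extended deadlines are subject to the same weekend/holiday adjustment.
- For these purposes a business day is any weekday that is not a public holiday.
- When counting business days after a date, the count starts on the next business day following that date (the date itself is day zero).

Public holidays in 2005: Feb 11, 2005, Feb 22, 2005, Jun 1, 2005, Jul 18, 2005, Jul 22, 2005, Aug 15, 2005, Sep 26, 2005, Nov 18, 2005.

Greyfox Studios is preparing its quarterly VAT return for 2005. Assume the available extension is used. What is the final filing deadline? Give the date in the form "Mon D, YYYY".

The statutory due date is Oct 10, 2005.
Oct 10, 2005 falls on a Monday, which is a business day, so no adjustment is needed.
The 15-business-day extension runs from Oct 10, 2005 to Oct 31, 2005.
Oct 31, 2005 falls on a Monday, which is a business day, so no adjustment is needed.
Final deadline: Oct 31, 2005.

Oct 31, 2005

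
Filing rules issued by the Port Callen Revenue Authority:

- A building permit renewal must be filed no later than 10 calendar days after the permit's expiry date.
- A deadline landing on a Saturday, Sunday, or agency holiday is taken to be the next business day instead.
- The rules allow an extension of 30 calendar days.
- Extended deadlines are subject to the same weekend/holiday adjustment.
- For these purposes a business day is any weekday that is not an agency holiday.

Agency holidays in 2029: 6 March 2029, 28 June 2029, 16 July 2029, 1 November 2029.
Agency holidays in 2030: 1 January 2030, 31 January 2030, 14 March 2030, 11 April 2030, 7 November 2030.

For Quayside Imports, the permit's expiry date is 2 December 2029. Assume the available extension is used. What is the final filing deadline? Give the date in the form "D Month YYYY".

10 calendar days after 2 December 2029 is 12 December 2029.
Since 12 December 2029 is a Wednesday and not a holiday, the date is unchanged.
The 30-calendar-day extension moves the deadline from 12 December 2029 to 11 January 2030.
11 January 2030 falls on a Friday, which is a business day, so no adjustment is needed.
The final due date is 11 January 2030.

11 January 2030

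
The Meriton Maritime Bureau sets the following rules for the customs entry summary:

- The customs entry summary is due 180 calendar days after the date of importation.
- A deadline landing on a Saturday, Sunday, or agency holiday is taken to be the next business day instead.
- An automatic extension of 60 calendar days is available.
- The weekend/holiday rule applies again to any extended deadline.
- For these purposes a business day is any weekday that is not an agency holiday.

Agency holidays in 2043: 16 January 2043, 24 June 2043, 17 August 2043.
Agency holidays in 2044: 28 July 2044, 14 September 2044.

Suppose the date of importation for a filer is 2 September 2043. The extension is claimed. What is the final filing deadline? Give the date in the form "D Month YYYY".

180 calendar days after 2 September 2043 is 29 February 2044.
29 February 2044 falls on a Monday, which is a business day, so no adjustment is needed.
The 60-calendar-day extension moves the deadline from 29 February 2044 to 29 April 2044.
29 April 2044 (Friday) is already a business day.
Final deadline: 29 April 2044.

29 April 2044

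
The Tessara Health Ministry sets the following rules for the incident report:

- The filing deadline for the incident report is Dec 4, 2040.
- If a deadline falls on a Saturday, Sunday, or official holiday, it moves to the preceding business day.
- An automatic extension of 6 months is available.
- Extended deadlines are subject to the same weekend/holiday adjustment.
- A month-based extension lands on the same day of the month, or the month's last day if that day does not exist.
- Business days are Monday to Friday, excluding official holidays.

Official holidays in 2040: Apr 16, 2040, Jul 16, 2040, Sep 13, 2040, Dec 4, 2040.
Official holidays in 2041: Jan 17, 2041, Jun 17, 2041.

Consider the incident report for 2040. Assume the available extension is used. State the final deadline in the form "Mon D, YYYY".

The statutory due date is Dec 4, 2040.
Dec 4, 2040 falls on a listed holiday. Rolling to the preceding business day gives Dec 3, 2040, a Monday.
The 6 months extension carries Dec 3, 2040 to Jun 3, 2041.
Jun 3, 2041 is a Monday and not a listed holiday, so it stands.
The final due date is Jun 3, 2041.

Jun 3, 2041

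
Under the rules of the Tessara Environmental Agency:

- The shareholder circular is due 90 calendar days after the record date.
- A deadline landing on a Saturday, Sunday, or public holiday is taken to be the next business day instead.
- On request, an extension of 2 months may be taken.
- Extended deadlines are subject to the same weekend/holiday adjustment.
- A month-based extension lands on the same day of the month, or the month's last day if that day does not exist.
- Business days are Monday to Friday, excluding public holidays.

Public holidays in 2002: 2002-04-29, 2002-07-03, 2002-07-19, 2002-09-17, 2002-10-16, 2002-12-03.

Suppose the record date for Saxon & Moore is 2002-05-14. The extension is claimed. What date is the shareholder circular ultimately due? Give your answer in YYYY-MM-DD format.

2002-10-14

Trigger date 2002-05-14 + 90 calendar days = 2002-08-12.
2002-08-12 (Monday) is already a business day.
The 2 months extension carries 2002-08-12 to 2002-10-12.
2002-10-12 falls on a Saturday. Rolling to the next business day gives 2002-10-14, a Monday.
Deadline: 2002-10-14.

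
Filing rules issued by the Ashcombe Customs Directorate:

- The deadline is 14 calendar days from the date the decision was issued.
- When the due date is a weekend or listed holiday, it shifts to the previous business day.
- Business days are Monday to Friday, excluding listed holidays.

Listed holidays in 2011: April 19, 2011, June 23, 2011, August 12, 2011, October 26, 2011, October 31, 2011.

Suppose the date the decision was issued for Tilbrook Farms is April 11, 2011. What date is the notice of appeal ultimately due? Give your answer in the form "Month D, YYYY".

April 25, 2011

Adding 14 calendar days to April 11, 2011 gives April 25, 2011.
April 25, 2011 is a Monday and not a listed holiday, so it stands.
So the filing is due April 25, 2011.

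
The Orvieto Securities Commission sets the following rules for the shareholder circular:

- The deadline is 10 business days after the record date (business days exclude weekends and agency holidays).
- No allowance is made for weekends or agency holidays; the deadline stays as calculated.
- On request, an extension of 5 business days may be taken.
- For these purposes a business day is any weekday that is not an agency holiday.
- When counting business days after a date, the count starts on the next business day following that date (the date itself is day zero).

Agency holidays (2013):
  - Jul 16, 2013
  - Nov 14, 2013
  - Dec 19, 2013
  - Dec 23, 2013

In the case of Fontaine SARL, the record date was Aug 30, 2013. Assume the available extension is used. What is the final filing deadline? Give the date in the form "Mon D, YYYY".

Sep 20, 2013

Starting the day after Aug 30, 2013 and counting 10 business days lands on Sep 13, 2013.
Sep 13, 2013 falls on a Friday. The rules make no weekend/holiday allowance, so it remains Sep 13, 2013.
Applying the 5-business-day extension: 5 business days after Sep 13, 2013 is Sep 20, 2013.
Sep 20, 2013 falls on a Friday. The rules make no weekend/holiday allowance, so it remains Sep 20, 2013.
Deadline: Sep 20, 2013.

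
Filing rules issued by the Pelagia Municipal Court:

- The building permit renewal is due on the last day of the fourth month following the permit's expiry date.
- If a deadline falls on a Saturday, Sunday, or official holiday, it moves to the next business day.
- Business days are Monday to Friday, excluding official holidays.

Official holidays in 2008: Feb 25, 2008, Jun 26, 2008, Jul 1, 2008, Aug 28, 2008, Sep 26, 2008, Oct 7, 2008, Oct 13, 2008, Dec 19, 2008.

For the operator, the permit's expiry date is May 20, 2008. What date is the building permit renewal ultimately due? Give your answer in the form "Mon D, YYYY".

Sep 30, 2008

4 months after May 20, 2008 is September 2008; that month ends on Sep 30, 2008.
Sep 30, 2008 falls on a Tuesday, which is a business day, so no adjustment is needed.
Deadline: Sep 30, 2008.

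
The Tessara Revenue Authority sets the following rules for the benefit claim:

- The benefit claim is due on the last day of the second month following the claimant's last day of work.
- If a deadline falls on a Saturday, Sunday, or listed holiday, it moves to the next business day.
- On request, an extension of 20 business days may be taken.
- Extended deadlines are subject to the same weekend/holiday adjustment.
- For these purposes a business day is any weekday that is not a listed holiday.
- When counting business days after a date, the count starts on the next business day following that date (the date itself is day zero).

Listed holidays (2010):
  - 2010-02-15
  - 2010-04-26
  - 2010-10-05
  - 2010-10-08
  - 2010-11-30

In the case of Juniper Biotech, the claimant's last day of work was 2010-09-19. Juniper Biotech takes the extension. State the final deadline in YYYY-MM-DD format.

2 months after 2010-09-19 falls in November 2010; the last day of that month is 2010-11-30.
2010-11-30 is a listed holiday, so it moves to the next business day, 2010-12-01 (Wednesday).
The 20-business-day extension runs from 2010-12-01 to 2010-12-29.
2010-12-29 is a Wednesday and not a listed holiday, so it stands.
The final due date is 2010-12-29.

2010-12-29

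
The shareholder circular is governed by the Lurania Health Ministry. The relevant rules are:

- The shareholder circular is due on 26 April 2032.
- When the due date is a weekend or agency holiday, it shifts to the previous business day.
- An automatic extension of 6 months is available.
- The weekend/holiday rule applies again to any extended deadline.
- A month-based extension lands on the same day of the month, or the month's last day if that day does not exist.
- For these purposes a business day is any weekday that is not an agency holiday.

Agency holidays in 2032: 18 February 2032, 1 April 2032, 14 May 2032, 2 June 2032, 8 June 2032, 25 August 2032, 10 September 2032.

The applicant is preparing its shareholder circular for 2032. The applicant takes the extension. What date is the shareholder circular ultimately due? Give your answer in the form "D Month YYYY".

26 October 2032

The stated deadline is 26 April 2032.
26 April 2032 is a Monday and not a listed holiday, so it stands.
The 6 months extension carries 26 April 2032 to 26 October 2032.
26 October 2032 falls on a Tuesday, which is a business day, so no adjustment is needed.
So the filing is due 26 October 2032.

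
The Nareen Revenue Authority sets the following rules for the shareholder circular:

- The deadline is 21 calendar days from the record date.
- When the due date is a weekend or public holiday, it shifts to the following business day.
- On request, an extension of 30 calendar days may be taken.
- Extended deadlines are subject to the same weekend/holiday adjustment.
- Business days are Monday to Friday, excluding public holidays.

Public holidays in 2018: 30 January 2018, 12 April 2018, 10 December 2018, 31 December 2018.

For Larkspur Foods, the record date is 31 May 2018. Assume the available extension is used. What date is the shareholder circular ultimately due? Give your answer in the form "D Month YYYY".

Adding 21 calendar days to 31 May 2018 gives 21 June 2018.
21 June 2018 is a Thursday and not a listed holiday, so it stands.
The 30-calendar-day extension moves the deadline from 21 June 2018 to 21 July 2018.
21 July 2018 is a Saturday, so it moves to the next business day, 23 July 2018 (Monday).
Deadline: 23 July 2018.

23 July 2018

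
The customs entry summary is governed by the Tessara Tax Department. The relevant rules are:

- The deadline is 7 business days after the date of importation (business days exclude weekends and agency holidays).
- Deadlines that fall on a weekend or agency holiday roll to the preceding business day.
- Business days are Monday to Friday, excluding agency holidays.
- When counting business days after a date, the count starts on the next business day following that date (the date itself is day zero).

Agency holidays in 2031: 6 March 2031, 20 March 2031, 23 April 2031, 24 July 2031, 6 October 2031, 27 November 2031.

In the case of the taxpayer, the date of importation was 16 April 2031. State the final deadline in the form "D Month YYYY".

28 April 2031

Counting 7 business days after 16 April 2031 (skipping weekends and listed holidays) reaches 28 April 2031.
Since 28 April 2031 is a Monday and not a holiday, the date is unchanged.
So the filing is due 28 April 2031.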